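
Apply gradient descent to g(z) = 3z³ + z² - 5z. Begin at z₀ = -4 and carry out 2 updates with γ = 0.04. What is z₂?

g′(z) = 9z² + 2z - 5
z₁ = -4 − 0.04·131 = -9.24
z₂ = -9.24 − 0.04·744.9184 = -39.036736

-39.036736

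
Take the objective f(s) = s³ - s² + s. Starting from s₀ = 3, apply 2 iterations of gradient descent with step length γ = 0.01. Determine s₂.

2.593748

f′(s) = 3s² - 2s + 1
s₁ = 3 − 0.01·22 = 2.78
s₂ = 2.78 − 0.01·18.6252 = 2.593748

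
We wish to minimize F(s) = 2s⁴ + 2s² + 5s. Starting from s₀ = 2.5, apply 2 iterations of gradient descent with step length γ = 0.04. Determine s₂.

F′(s) = 8s³ + 4s + 5
Step 1: F′(2.5) = 140; s₁ = 2.5 − 0.04·140 = -3.1
Step 2: F′(-3.1) = -245.728; s₂ = -3.1 − 0.04·(-245.728) = 6.72912

6.72912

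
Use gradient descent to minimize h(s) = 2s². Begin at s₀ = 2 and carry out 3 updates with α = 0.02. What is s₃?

h′(s) = 4s
s₁ = 2 − 0.02·8 = 1.84
s₂ = 1.84 − 0.02·7.36 = 1.6928
s₃ = 1.6928 − 0.02·6.7712 = 1.557376

1.557376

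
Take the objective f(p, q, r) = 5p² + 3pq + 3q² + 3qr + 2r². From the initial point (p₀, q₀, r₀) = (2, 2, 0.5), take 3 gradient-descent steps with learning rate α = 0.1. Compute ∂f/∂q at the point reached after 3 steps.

∇f = (10p + 3q, 3p + 6q + 3r, 3q + 4r)
(p₁, q₁, r₁) = (2, 2, 0.5) − 0.1·(26, 19.5, 8) = (-0.6, 0.05, -0.3)
(p₂, q₂, r₂) = (-0.6, 0.05, -0.3) − 0.1·(-5.85, -2.4, -1.05) = (-0.015, 0.29, -0.195)
(p₃, q₃, r₃) = (-0.015, 0.29, -0.195) − 0.1·(0.72, 1.11, 0.09) = (-0.087, 0.179, -0.204)
∂f/∂q at (-0.087, 0.179, -0.204) = 0.201

0.201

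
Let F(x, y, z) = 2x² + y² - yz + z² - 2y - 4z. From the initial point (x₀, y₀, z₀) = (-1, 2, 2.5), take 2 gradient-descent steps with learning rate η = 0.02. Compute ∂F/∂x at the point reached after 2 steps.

∇F = (4x, 2y - z - 2, -y + 2z - 4)
Step 1: at (-1, 2, 2.5), ∇F = (-4, -0.5, -1) → (-1, 2, 2.5) − 0.02·(-4, -0.5, -1) = (-0.92, 2.01, 2.52)
Step 2: at (-0.92, 2.01, 2.52), ∇F = (-3.68, -0.5, -0.97) → (-0.92, 2.01, 2.52) − 0.02·(-3.68, -0.5, -0.97) = (-0.8464, 2.02, 2.5394)
∂F/∂x at (-0.8464, 2.02, 2.5394) = -3.3856

-3.3856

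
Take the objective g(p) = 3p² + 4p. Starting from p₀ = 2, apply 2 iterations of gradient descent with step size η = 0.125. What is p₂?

-0.5

g′(p) = 6p + 4
Step 1: g′(2) = 16; p₁ = 2 − 0.125·16 = 0
Step 2: g′(0) = 4; p₂ = 0 − 0.125·4 = -0.5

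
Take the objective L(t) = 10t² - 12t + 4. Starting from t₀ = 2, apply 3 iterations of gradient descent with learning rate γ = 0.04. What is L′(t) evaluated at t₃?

L′(t) = 20t - 12
t₁ = 2 − 0.04·28 = 0.88
t₂ = 0.88 − 0.04·5.6 = 0.656
t₃ = 0.656 − 0.04·1.12 = 0.6112
L′(t) at (0.6112) = 0.224

0.224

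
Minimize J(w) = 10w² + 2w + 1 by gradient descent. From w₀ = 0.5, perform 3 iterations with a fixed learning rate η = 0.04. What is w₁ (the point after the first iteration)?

0.02

J′(w) = 20w + 2
Step 1: J′(0.5) = 12; w₁ = 0.5 − 0.04·12 = 0.02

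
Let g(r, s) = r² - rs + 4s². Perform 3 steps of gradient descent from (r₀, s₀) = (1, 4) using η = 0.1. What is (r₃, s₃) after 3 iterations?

(0.87, 0.165)

∇g = (2r - s, -r + 8s)
(r₁, s₁) = (1, 4) − 0.1·(-2, 31) = (1.2, 0.9)
(r₂, s₂) = (1.2, 0.9) − 0.1·(1.5, 6) = (1.05, 0.3)
(r₃, s₃) = (1.05, 0.3) − 0.1·(1.8, 1.35) = (0.87, 0.165)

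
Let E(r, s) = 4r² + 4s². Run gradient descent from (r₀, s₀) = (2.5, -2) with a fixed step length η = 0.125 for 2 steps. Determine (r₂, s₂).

(0, 0)

∇E = (8r, 8s)
(r₁, s₁) = (2.5, -2) − 0.125·(20, -16) = (0, 0)
(r₂, s₂) = (0, 0) − 0.125·(0, 0) = (0, 0)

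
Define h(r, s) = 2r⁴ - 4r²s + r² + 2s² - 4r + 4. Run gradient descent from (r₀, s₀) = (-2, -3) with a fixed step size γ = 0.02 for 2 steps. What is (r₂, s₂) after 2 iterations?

(0.2976, -2.232)

∇h = (8r³ - 8rs + 2r - 4, -4r² + 4s)
Step 1: at (-2, -3), ∇h = (-120, -28) → (-2, -3) − 0.02·(-120, -28) = (0.4, -2.44)
Step 2: at (0.4, -2.44), ∇h = (5.12, -10.4) → (0.4, -2.44) − 0.02·(5.12, -10.4) = (0.2976, -2.232)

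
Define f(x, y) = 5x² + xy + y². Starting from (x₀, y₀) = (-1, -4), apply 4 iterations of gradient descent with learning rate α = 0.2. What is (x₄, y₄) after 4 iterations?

(-1.5488, -0.7808)

∇f = (10x + y, x + 2y)
Step 1: at (-1, -4), ∇f = (-14, -9) → (-1, -4) − 0.2·(-14, -9) = (1.8, -2.2)
Step 2: at (1.8, -2.2), ∇f = (15.8, -2.6) → (1.8, -2.2) − 0.2·(15.8, -2.6) = (-1.36, -1.68)
Step 3: at (-1.36, -1.68), ∇f = (-15.28, -4.72) → (-1.36, -1.68) − 0.2·(-15.28, -4.72) = (1.696, -0.736)
Step 4: at (1.696, -0.736), ∇f = (16.224, 0.224) → (1.696, -0.736) − 0.2·(16.224, 0.224) = (-1.5488, -0.7808)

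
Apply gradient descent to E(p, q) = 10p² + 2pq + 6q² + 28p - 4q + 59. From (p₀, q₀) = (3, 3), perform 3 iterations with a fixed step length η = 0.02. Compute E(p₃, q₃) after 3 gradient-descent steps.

∇E = (20p + 2q + 28, 2p + 12q - 4)
(p₁, q₁) = (3, 3) − 0.02·(94, 38) = (1.12, 2.24)
(p₂, q₂) = (1.12, 2.24) − 0.02·(54.88, 25.12) = (0.0224, 1.7376)
(p₃, q₃) = (0.0224, 1.7376) − 0.02·(31.9232, 16.896) = (-0.616064, 1.39968)
E(-0.616064, 1.39968) = 49.97687621632

49.97687621632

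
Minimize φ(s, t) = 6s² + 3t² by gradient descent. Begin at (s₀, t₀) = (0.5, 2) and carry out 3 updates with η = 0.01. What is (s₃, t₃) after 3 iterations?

∇φ = (12s, 6t)
Step 1: at (0.5, 2), ∇φ = (6, 12) → (0.5, 2) − 0.01·(6, 12) = (0.44, 1.88)
Step 2: at (0.44, 1.88), ∇φ = (5.28, 11.28) → (0.44, 1.88) − 0.01·(5.28, 11.28) = (0.3872, 1.7672)
Step 3: at (0.3872, 1.7672), ∇φ = (4.6464, 10.6032) → (0.3872, 1.7672) − 0.01·(4.6464, 10.6032) = (0.340736, 1.661168)

(0.340736, 1.661168)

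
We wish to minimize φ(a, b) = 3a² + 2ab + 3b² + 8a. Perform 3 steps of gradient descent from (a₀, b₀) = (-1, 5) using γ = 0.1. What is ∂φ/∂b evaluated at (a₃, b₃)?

1.888

∇φ = (6a + 2b + 8, 2a + 6b)
Step 1: at (-1, 5), ∇φ = (12, 28) → (-1, 5) − 0.1·(12, 28) = (-2.2, 2.2)
Step 2: at (-2.2, 2.2), ∇φ = (-0.8, 8.8) → (-2.2, 2.2) − 0.1·(-0.8, 8.8) = (-2.12, 1.32)
Step 3: at (-2.12, 1.32), ∇φ = (-2.08, 3.68) → (-2.12, 1.32) − 0.1·(-2.08, 3.68) = (-1.912, 0.952)
∂φ/∂b at (-1.912, 0.952) = 1.888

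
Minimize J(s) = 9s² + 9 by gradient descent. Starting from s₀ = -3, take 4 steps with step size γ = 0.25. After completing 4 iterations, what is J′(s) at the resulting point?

-8103.375

J′(s) = 18s
Step 1: J′(-3) = -54; s₁ = -3 − 0.25·(-54) = 10.5
Step 2: J′(10.5) = 189; s₂ = 10.5 − 0.25·189 = -36.75
Step 3: J′(-36.75) = -661.5; s₃ = -36.75 − 0.25·(-661.5) = 128.625
Step 4: J′(128.625) = 2315.25; s₄ = 128.625 − 0.25·2315.25 = -450.1875
J′(s) at (-450.1875) = -8103.375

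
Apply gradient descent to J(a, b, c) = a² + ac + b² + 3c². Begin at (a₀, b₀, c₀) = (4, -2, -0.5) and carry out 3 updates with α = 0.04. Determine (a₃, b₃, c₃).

(3.173888, -1.557376, -0.561408)

∇J = (2a + c, 2b, a + 6c)
Step 1: at (4, -2, -0.5), ∇J = (7.5, -4, 1) → (4, -2, -0.5) − 0.04·(7.5, -4, 1) = (3.7, -1.84, -0.54)
Step 2: at (3.7, -1.84, -0.54), ∇J = (6.86, -3.68, 0.46) → (3.7, -1.84, -0.54) − 0.04·(6.86, -3.68, 0.46) = (3.4256, -1.6928, -0.5584)
Step 3: at (3.4256, -1.6928, -0.5584), ∇J = (6.2928, -3.3856, 0.0752) → (3.4256, -1.6928, -0.5584) − 0.04·(6.2928, -3.3856, 0.0752) = (3.173888, -1.557376, -0.561408)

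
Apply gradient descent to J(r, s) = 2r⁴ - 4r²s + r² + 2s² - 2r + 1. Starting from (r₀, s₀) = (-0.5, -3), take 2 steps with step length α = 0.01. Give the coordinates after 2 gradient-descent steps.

∇J = (8r³ - 8rs + 2r - 2, -4r² + 4s)
(r₁, s₁) = (-0.5, -3) − 0.01·(-16, -13) = (-0.34, -2.87)
(r₂, s₂) = (-0.34, -2.87) − 0.01·(-10.800832, -11.9424) = (-0.23199168, -2.750576)

(-0.23199168, -2.750576)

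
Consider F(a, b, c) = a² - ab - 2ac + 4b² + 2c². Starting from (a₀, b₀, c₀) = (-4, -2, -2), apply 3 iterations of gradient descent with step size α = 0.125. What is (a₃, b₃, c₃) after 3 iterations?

(-3.07421875, -0.421875, -1.8125)

∇F = (2a - b - 2c, -a + 8b, -2a + 4c)
Step 1: at (-4, -2, -2), ∇F = (-2, -12, 0) → (-4, -2, -2) − 0.125·(-2, -12, 0) = (-3.75, -0.5, -2)
Step 2: at (-3.75, -0.5, -2), ∇F = (-3, -0.25, -0.5) → (-3.75, -0.5, -2) − 0.125·(-3, -0.25, -0.5) = (-3.375, -0.46875, -1.9375)
Step 3: at (-3.375, -0.46875, -1.9375), ∇F = (-2.40625, -0.375, -1) → (-3.375, -0.46875, -1.9375) − 0.125·(-2.40625, -0.375, -1) = (-3.07421875, -0.421875, -1.8125)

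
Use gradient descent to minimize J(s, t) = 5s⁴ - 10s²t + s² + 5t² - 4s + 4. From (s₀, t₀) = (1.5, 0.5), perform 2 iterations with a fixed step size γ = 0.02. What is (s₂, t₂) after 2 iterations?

(0.6494708, 0.72418)

∇J = (20s³ - 20st + 2s - 4, -10s² + 10t)
(s₁, t₁) = (1.5, 0.5) − 0.02·(51.5, -17.5) = (0.47, 0.85)
(s₂, t₂) = (0.47, 0.85) − 0.02·(-8.97354, 6.291) = (0.6494708, 0.72418)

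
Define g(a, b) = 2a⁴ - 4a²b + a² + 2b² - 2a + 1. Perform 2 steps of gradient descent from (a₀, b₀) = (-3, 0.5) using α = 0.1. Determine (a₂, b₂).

(-4751.3104, 134.836)

∇g = (8a³ - 8ab + 2a - 2, -4a² + 4b)
Step 1: at (-3, 0.5), ∇g = (-212, -34) → (-3, 0.5) − 0.1·(-212, -34) = (18.2, 3.9)
Step 2: at (18.2, 3.9), ∇g = (47695.104, -1309.36) → (18.2, 3.9) − 0.1·(47695.104, -1309.36) = (-4751.3104, 134.836)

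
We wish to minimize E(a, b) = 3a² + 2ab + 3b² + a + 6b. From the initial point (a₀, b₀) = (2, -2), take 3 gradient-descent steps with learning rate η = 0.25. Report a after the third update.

-0.25

∇E = (6a + 2b + 1, 2a + 6b + 6)
(a₁, b₁) = (2, -2) − 0.25·(9, -2) = (-0.25, -1.5)
(a₂, b₂) = (-0.25, -1.5) − 0.25·(-3.5, -3.5) = (0.625, -0.625)
(a₃, b₃) = (0.625, -0.625) − 0.25·(3.5, 3.5) = (-0.25, -1.5)
a = -0.25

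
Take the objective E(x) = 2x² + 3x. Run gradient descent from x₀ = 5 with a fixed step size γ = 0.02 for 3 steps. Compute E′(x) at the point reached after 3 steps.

17.909824

E′(x) = 4x + 3
Step 1: E′(5) = 23; x₁ = 5 − 0.02·23 = 4.54
Step 2: E′(4.54) = 21.16; x₂ = 4.54 − 0.02·21.16 = 4.1168
Step 3: E′(4.1168) = 19.4672; x₃ = 4.1168 − 0.02·19.4672 = 3.727456
E′(x) at (3.727456) = 17.909824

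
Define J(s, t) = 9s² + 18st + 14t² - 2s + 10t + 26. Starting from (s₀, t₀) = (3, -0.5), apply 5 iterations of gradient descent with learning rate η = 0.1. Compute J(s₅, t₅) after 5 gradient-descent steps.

∇J = (18s + 18t - 2, 18s + 28t + 10)
Step 1: at (3, -0.5), ∇J = (43, 50) → (3, -0.5) − 0.1·(43, 50) = (-1.3, -5.5)
Step 2: at (-1.3, -5.5), ∇J = (-124.4, -167.4) → (-1.3, -5.5) − 0.1·(-124.4, -167.4) = (11.14, 11.24)
Step 3: at (11.14, 11.24), ∇J = (400.84, 525.24) → (11.14, 11.24) − 0.1·(400.84, 525.24) = (-28.944, -41.284)
Step 4: at (-28.944, -41.284), ∇J = (-1266.104, -1666.944) → (-28.944, -41.284) − 0.1·(-1266.104, -1666.944) = (97.6664, 125.4104)
Step 5: at (97.6664, 125.4104), ∇J = (4013.3824, 5279.4864) → (97.6664, 125.4104) − 0.1·(4013.3824, 5279.4864) = (-303.67184, -402.53824)
J(-303.67184, -402.53824) = 5295387.2284339456

5295387.2284339456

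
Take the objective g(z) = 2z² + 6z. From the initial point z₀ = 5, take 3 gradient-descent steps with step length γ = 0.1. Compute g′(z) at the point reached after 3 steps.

5.616

g′(z) = 4z + 6
z₁ = 5 − 0.1·26 = 2.4
z₂ = 2.4 − 0.1·15.6 = 0.84
z₃ = 0.84 − 0.1·9.36 = -0.096
g′(z) at (-0.096) = 5.616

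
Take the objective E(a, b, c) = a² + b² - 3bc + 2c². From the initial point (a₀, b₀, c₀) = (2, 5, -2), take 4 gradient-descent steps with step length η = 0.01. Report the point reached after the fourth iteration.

∇E = (2a, 2b - 3c, -3b + 4c)
Step 1: at (2, 5, -2), ∇E = (4, 16, -23) → (2, 5, -2) − 0.01·(4, 16, -23) = (1.96, 4.84, -1.77)
Step 2: at (1.96, 4.84, -1.77), ∇E = (3.92, 14.99, -21.6) → (1.96, 4.84, -1.77) − 0.01·(3.92, 14.99, -21.6) = (1.9208, 4.6901, -1.554)
Step 3: at (1.9208, 4.6901, -1.554), ∇E = (3.8416, 14.0422, -20.2863) → (1.9208, 4.6901, -1.554) − 0.01·(3.8416, 14.0422, -20.2863) = (1.882384, 4.549678, -1.351137)
Step 4: at (1.882384, 4.549678, -1.351137), ∇E = (3.764768, 13.152767, -19.053582) → (1.882384, 4.549678, -1.351137) − 0.01·(3.764768, 13.152767, -19.053582) = (1.84473632, 4.41815033, -1.16060118)

(1.84473632, 4.41815033, -1.16060118)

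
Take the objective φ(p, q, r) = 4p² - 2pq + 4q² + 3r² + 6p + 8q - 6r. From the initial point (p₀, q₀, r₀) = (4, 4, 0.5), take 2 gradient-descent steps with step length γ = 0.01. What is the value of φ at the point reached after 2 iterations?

∇φ = (8p - 2q + 6, -2p + 8q + 8, 6r - 6)
Step 1: at (4, 4, 0.5), ∇φ = (30, 32, -3) → (4, 4, 0.5) − 0.01·(30, 32, -3) = (3.7, 3.68, 0.53)
Step 2: at (3.7, 3.68, 0.53), ∇φ = (28.24, 30.04, -2.82) → (3.7, 3.68, 0.53) − 0.01·(28.24, 30.04, -2.82) = (3.4176, 3.3796, 0.5582)
φ(3.4176, 3.3796, 0.5582) = 114.43446348

114.43446348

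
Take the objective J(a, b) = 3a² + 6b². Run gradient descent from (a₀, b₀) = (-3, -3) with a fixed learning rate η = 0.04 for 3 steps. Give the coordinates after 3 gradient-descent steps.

(-1.316928, -0.421824)

∇J = (6a, 12b)
Step 1: at (-3, -3), ∇J = (-18, -36) → (-3, -3) − 0.04·(-18, -36) = (-2.28, -1.56)
Step 2: at (-2.28, -1.56), ∇J = (-13.68, -18.72) → (-2.28, -1.56) − 0.04·(-13.68, -18.72) = (-1.7328, -0.8112)
Step 3: at (-1.7328, -0.8112), ∇J = (-10.3968, -9.7344) → (-1.7328, -0.8112) − 0.04·(-10.3968, -9.7344) = (-1.316928, -0.421824)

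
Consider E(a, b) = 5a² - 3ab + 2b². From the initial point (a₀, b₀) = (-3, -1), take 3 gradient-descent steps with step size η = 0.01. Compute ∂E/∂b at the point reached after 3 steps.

∇E = (10a - 3b, -3a + 4b)
(a₁, b₁) = (-3, -1) − 0.01·(-27, 5) = (-2.73, -1.05)
(a₂, b₂) = (-2.73, -1.05) − 0.01·(-24.15, 3.99) = (-2.4885, -1.0899)
(a₃, b₃) = (-2.4885, -1.0899) − 0.01·(-21.6153, 3.1059) = (-2.272347, -1.120959)
∂E/∂b at (-2.272347, -1.120959) = 2.333205

2.333205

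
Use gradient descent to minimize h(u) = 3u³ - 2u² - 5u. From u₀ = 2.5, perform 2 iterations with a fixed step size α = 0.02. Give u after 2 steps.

1.4039875

h′(u) = 9u² - 4u - 5
Step 1: h′(2.5) = 41.25; u₁ = 2.5 − 0.02·41.25 = 1.675
Step 2: h′(1.675) = 13.550625; u₂ = 1.675 − 0.02·13.550625 = 1.4039875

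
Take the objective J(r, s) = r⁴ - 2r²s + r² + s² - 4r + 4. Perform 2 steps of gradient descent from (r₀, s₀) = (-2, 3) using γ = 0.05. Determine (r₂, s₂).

(-1.2784, 2.934)

∇J = (4r³ - 4rs + 2r - 4, -2r² + 2s)
(r₁, s₁) = (-2, 3) − 0.05·(-16, -2) = (-1.2, 3.1)
(r₂, s₂) = (-1.2, 3.1) − 0.05·(1.568, 3.32) = (-1.2784, 2.934)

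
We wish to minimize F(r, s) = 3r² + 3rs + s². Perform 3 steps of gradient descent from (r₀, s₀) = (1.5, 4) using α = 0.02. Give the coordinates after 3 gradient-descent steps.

(0.42624, 3.350268)

∇F = (6r + 3s, 3r + 2s)
Step 1: at (1.5, 4), ∇F = (21, 12.5) → (1.5, 4) − 0.02·(21, 12.5) = (1.08, 3.75)
Step 2: at (1.08, 3.75), ∇F = (17.73, 10.74) → (1.08, 3.75) − 0.02·(17.73, 10.74) = (0.7254, 3.5352)
Step 3: at (0.7254, 3.5352), ∇F = (14.958, 9.2466) → (0.7254, 3.5352) − 0.02·(14.958, 9.2466) = (0.42624, 3.350268)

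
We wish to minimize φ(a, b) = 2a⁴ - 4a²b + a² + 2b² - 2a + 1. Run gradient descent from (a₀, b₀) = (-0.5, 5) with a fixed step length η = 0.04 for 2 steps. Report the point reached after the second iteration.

(-2.04145792, 3.769536)

∇φ = (8a³ - 8ab + 2a - 2, -4a² + 4b)
(a₁, b₁) = (-0.5, 5) − 0.04·(16, 19) = (-1.14, 4.24)
(a₂, b₂) = (-1.14, 4.24) − 0.04·(22.536448, 11.7616) = (-2.04145792, 3.769536)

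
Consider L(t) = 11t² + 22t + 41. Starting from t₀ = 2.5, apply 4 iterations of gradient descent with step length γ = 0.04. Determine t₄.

L′(t) = 22t + 22
t₁ = 2.5 − 0.04·77 = -0.58
t₂ = -0.58 − 0.04·9.24 = -0.9496
t₃ = -0.9496 − 0.04·1.1088 = -0.993952
t₄ = -0.993952 − 0.04·0.133056 = -0.99927424

-0.99927424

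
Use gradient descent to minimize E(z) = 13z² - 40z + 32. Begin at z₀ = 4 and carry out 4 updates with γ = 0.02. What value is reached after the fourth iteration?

1.66913024

E′(z) = 26z - 40
z₁ = 4 − 0.02·64 = 2.72
z₂ = 2.72 − 0.02·30.72 = 2.1056
z₃ = 2.1056 − 0.02·14.7456 = 1.810688
z₄ = 1.810688 − 0.02·7.077888 = 1.66913024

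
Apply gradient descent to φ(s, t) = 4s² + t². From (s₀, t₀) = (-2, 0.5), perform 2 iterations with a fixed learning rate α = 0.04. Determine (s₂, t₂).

∇φ = (8s, 2t)
Step 1: at (-2, 0.5), ∇φ = (-16, 1) → (-2, 0.5) − 0.04·(-16, 1) = (-1.36, 0.46)
Step 2: at (-1.36, 0.46), ∇φ = (-10.88, 0.92) → (-1.36, 0.46) − 0.04·(-10.88, 0.92) = (-0.9248, 0.4232)

(-0.9248, 0.4232)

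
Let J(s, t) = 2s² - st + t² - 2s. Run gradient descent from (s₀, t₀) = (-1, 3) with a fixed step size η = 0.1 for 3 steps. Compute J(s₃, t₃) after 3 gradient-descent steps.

0.866946

∇J = (4s - t - 2, -s + 2t)
Step 1: at (-1, 3), ∇J = (-9, 7) → (-1, 3) − 0.1·(-9, 7) = (-0.1, 2.3)
Step 2: at (-0.1, 2.3), ∇J = (-4.7, 4.7) → (-0.1, 2.3) − 0.1·(-4.7, 4.7) = (0.37, 1.83)
Step 3: at (0.37, 1.83), ∇J = (-2.35, 3.29) → (0.37, 1.83) − 0.1·(-2.35, 3.29) = (0.605, 1.501)
J(0.605, 1.501) = 0.866946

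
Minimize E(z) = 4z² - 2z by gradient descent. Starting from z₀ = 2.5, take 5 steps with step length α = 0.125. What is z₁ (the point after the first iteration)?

0.25

E′(z) = 8z - 2
z₁ = 2.5 − 0.125·18 = 0.25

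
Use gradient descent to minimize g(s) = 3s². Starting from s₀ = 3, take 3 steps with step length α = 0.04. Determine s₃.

1.316928

g′(s) = 6s
Step 1: g′(3) = 18; s₁ = 3 − 0.04·18 = 2.28
Step 2: g′(2.28) = 13.68; s₂ = 2.28 − 0.04·13.68 = 1.7328
Step 3: g′(1.7328) = 10.3968; s₃ = 1.7328 − 0.04·10.3968 = 1.316928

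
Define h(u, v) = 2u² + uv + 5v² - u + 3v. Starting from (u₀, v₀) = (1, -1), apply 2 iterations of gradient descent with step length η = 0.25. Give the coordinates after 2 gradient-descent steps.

∇h = (4u + v - 1, u + 10v + 3)
Step 1: at (1, -1), ∇h = (2, -6) → (1, -1) − 0.25·(2, -6) = (0.5, 0.5)
Step 2: at (0.5, 0.5), ∇h = (1.5, 8.5) → (0.5, 0.5) − 0.25·(1.5, 8.5) = (0.125, -1.625)

(0.125, -1.625)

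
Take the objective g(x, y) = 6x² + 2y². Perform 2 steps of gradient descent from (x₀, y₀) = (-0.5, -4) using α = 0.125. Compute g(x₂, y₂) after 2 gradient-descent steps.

2.09375

∇g = (12x, 4y)
(x₁, y₁) = (-0.5, -4) − 0.125·(-6, -16) = (0.25, -2)
(x₂, y₂) = (0.25, -2) − 0.125·(3, -8) = (-0.125, -1)
g(-0.125, -1) = 2.09375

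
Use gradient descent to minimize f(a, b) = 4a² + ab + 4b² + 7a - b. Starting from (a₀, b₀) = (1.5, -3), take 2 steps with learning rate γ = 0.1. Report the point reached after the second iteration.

(-0.655, -0.02)

∇f = (8a + b + 7, a + 8b - 1)
Step 1: at (1.5, -3), ∇f = (16, -23.5) → (1.5, -3) − 0.1·(16, -23.5) = (-0.1, -0.65)
Step 2: at (-0.1, -0.65), ∇f = (5.55, -6.3) → (-0.1, -0.65) − 0.1·(5.55, -6.3) = (-0.655, -0.02)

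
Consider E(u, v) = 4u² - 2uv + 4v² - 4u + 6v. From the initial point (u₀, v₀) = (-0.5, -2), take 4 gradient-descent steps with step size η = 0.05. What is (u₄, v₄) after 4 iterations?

∇E = (8u - 2v - 4, -2u + 8v + 6)
(u₁, v₁) = (-0.5, -2) − 0.05·(-4, -9) = (-0.3, -1.55)
(u₂, v₂) = (-0.3, -1.55) − 0.05·(-3.3, -5.8) = (-0.135, -1.26)
(u₃, v₃) = (-0.135, -1.26) − 0.05·(-2.56, -3.81) = (-0.007, -1.0695)
(u₄, v₄) = (-0.007, -1.0695) − 0.05·(-1.917, -2.542) = (0.08885, -0.9424)

(0.08885, -0.9424)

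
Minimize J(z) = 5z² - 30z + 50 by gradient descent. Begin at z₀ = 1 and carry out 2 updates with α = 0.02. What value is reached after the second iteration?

1.72

J′(z) = 10z - 30
z₁ = 1 − 0.02·(-20) = 1.4
z₂ = 1.4 − 0.02·(-16) = 1.72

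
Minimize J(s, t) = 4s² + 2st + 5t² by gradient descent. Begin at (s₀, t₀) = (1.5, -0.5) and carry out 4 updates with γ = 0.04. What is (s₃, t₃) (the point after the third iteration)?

(0.539936, -0.262432)

∇J = (8s + 2t, 2s + 10t)
Step 1: at (1.5, -0.5), ∇J = (11, -2) → (1.5, -0.5) − 0.04·(11, -2) = (1.06, -0.42)
Step 2: at (1.06, -0.42), ∇J = (7.64, -2.08) → (1.06, -0.42) − 0.04·(7.64, -2.08) = (0.7544, -0.3368)
Step 3: at (0.7544, -0.3368), ∇J = (5.3616, -1.8592) → (0.7544, -0.3368) − 0.04·(5.3616, -1.8592) = (0.539936, -0.262432)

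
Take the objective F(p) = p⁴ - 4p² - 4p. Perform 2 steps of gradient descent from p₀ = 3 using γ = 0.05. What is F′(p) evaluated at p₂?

F′(p) = 4p³ - 8p - 4
p₁ = 3 − 0.05·80 = -1
p₂ = -1 − 0.05·0 = -1
F′(p) at (-1) = 0

0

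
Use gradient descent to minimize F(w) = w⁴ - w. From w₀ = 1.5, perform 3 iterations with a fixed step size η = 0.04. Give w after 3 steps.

0.81096448

F′(w) = 4w³ - 1
Step 1: F′(1.5) = 12.5; w₁ = 1.5 − 0.04·12.5 = 1
Step 2: F′(1) = 3; w₂ = 1 − 0.04·3 = 0.88
Step 3: F′(0.88) = 1.725888; w₃ = 0.88 − 0.04·1.725888 = 0.81096448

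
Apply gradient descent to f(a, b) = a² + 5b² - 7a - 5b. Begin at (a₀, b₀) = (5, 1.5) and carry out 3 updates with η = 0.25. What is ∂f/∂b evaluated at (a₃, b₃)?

-33.75

∇f = (2a - 7, 10b - 5)
(a₁, b₁) = (5, 1.5) − 0.25·(3, 10) = (4.25, -1)
(a₂, b₂) = (4.25, -1) − 0.25·(1.5, -15) = (3.875, 2.75)
(a₃, b₃) = (3.875, 2.75) − 0.25·(0.75, 22.5) = (3.6875, -2.875)
∂f/∂b at (3.6875, -2.875) = -33.75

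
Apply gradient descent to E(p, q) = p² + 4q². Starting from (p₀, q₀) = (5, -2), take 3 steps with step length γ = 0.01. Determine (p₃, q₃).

∇E = (2p, 8q)
(p₁, q₁) = (5, -2) − 0.01·(10, -16) = (4.9, -1.84)
(p₂, q₂) = (4.9, -1.84) − 0.01·(9.8, -14.72) = (4.802, -1.6928)
(p₃, q₃) = (4.802, -1.6928) − 0.01·(9.604, -13.5424) = (4.70596, -1.557376)

(4.70596, -1.557376)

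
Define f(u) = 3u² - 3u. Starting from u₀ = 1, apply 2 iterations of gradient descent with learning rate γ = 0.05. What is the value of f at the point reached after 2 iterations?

-0.569925

f′(u) = 6u - 3
Step 1: f′(1) = 3; u₁ = 1 − 0.05·3 = 0.85
Step 2: f′(0.85) = 2.1; u₂ = 0.85 − 0.05·2.1 = 0.745
f(0.745) = -0.569925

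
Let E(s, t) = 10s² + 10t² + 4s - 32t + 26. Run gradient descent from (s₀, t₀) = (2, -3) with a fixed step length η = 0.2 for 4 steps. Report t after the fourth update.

∇E = (20s + 4, 20t - 32)
Step 1: at (2, -3), ∇E = (44, -92) → (2, -3) − 0.2·(44, -92) = (-6.8, 15.4)
Step 2: at (-6.8, 15.4), ∇E = (-132, 276) → (-6.8, 15.4) − 0.2·(-132, 276) = (19.6, -39.8)
Step 3: at (19.6, -39.8), ∇E = (396, -828) → (19.6, -39.8) − 0.2·(396, -828) = (-59.6, 125.8)
Step 4: at (-59.6, 125.8), ∇E = (-1188, 2484) → (-59.6, 125.8) − 0.2·(-1188, 2484) = (178, -371)
t = -371

-371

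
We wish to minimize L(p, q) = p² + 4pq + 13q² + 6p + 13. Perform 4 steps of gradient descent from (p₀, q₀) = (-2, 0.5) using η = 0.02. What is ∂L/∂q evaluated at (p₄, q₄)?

-0.19001344

∇L = (2p + 4q + 6, 4p + 26q)
(p₁, q₁) = (-2, 0.5) − 0.02·(4, 5) = (-2.08, 0.4)
(p₂, q₂) = (-2.08, 0.4) − 0.02·(3.44, 2.08) = (-2.1488, 0.3584)
(p₃, q₃) = (-2.1488, 0.3584) − 0.02·(3.136, 0.7232) = (-2.21152, 0.343936)
(p₄, q₄) = (-2.21152, 0.343936) − 0.02·(2.952704, 0.096256) = (-2.27057408, 0.34201088)
∂L/∂q at (-2.27057408, 0.34201088) = -0.19001344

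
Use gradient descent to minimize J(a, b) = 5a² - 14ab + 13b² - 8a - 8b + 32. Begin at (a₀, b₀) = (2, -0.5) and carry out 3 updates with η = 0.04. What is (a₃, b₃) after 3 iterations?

(1.98432, 1.335456)

∇J = (10a - 14b - 8, -14a + 26b - 8)
(a₁, b₁) = (2, -0.5) − 0.04·(19, -49) = (1.24, 1.46)
(a₂, b₂) = (1.24, 1.46) − 0.04·(-16.04, 12.6) = (1.8816, 0.956)
(a₃, b₃) = (1.8816, 0.956) − 0.04·(-2.568, -9.4864) = (1.98432, 1.335456)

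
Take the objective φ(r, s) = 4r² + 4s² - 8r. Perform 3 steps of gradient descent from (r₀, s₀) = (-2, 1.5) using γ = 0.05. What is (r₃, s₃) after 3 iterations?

∇φ = (8r - 8, 8s)
(r₁, s₁) = (-2, 1.5) − 0.05·(-24, 12) = (-0.8, 0.9)
(r₂, s₂) = (-0.8, 0.9) − 0.05·(-14.4, 7.2) = (-0.08, 0.54)
(r₃, s₃) = (-0.08, 0.54) − 0.05·(-8.64, 4.32) = (0.352, 0.324)

(0.352, 0.324)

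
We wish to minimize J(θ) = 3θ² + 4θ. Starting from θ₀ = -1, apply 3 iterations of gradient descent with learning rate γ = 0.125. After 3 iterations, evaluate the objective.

-1.333251953125

J′(θ) = 6θ + 4
Step 1: J′(-1) = -2; θ₁ = -1 − 0.125·(-2) = -0.75
Step 2: J′(-0.75) = -0.5; θ₂ = -0.75 − 0.125·(-0.5) = -0.6875
Step 3: J′(-0.6875) = -0.125; θ₃ = -0.6875 − 0.125·(-0.125) = -0.671875
J(-0.671875) = -1.333251953125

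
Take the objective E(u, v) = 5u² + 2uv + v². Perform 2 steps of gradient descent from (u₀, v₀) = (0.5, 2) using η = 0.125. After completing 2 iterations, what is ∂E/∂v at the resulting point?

2

∇E = (10u + 2v, 2u + 2v)
Step 1: at (0.5, 2), ∇E = (9, 5) → (0.5, 2) − 0.125·(9, 5) = (-0.625, 1.375)
Step 2: at (-0.625, 1.375), ∇E = (-3.5, 1.5) → (-0.625, 1.375) − 0.125·(-3.5, 1.5) = (-0.1875, 1.1875)
∂E/∂v at (-0.1875, 1.1875) = 2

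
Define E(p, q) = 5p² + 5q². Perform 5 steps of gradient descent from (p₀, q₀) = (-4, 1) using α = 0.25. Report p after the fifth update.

30.375

∇E = (10p, 10q)
(p₁, q₁) = (-4, 1) − 0.25·(-40, 10) = (6, -1.5)
(p₂, q₂) = (6, -1.5) − 0.25·(60, -15) = (-9, 2.25)
(p₃, q₃) = (-9, 2.25) − 0.25·(-90, 22.5) = (13.5, -3.375)
(p₄, q₄) = (13.5, -3.375) − 0.25·(135, -33.75) = (-20.25, 5.0625)
(p₅, q₅) = (-20.25, 5.0625) − 0.25·(-202.5, 50.625) = (30.375, -7.59375)
p = 30.375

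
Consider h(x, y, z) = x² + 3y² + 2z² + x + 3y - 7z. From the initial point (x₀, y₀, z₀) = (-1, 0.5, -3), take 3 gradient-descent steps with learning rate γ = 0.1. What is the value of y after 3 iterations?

-0.436

∇h = (2x + 1, 6y + 3, 4z - 7)
(x₁, y₁, z₁) = (-1, 0.5, -3) − 0.1·(-1, 6, -19) = (-0.9, -0.1, -1.1)
(x₂, y₂, z₂) = (-0.9, -0.1, -1.1) − 0.1·(-0.8, 2.4, -11.4) = (-0.82, -0.34, 0.04)
(x₃, y₃, z₃) = (-0.82, -0.34, 0.04) − 0.1·(-0.64, 0.96, -6.84) = (-0.756, -0.436, 0.724)
y = -0.436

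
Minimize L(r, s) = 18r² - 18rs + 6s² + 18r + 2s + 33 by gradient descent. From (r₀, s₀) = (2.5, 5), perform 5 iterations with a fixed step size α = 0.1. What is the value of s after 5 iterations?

∇L = (36r - 18s + 18, -18r + 12s + 2)
(r₁, s₁) = (2.5, 5) − 0.1·(18, 17) = (0.7, 3.3)
(r₂, s₂) = (0.7, 3.3) − 0.1·(-16.2, 29) = (2.32, 0.4)
(r₃, s₃) = (2.32, 0.4) − 0.1·(94.32, -34.96) = (-7.112, 3.896)
(r₄, s₄) = (-7.112, 3.896) − 0.1·(-308.16, 176.768) = (23.704, -13.7808)
(r₅, s₅) = (23.704, -13.7808) − 0.1·(1119.3984, -590.0416) = (-88.23584, 45.22336)
s = 45.22336

45.22336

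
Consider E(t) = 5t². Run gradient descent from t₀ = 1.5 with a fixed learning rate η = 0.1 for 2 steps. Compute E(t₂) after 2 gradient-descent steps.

0

E′(t) = 10t
t₁ = 1.5 − 0.1·15 = 0
t₂ = 0 − 0.1·0 = 0
E(0) = 0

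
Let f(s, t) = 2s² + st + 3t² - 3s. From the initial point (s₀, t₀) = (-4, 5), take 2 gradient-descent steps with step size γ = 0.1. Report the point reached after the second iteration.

(-1.5, 1.22)

∇f = (4s + t - 3, s + 6t)
(s₁, t₁) = (-4, 5) − 0.1·(-14, 26) = (-2.6, 2.4)
(s₂, t₂) = (-2.6, 2.4) − 0.1·(-11, 11.8) = (-1.5, 1.22)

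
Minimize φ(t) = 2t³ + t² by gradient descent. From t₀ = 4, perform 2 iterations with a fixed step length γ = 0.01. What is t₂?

2.375104

φ′(t) = 6t² + 2t
Step 1: φ′(4) = 104; t₁ = 4 − 0.01·104 = 2.96
Step 2: φ′(2.96) = 58.4896; t₂ = 2.96 − 0.01·58.4896 = 2.375104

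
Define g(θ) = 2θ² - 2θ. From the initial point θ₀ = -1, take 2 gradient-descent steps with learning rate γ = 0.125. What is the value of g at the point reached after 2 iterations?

g′(θ) = 4θ - 2
θ₁ = -1 − 0.125·(-6) = -0.25
θ₂ = -0.25 − 0.125·(-3) = 0.125
g(0.125) = -0.21875

-0.21875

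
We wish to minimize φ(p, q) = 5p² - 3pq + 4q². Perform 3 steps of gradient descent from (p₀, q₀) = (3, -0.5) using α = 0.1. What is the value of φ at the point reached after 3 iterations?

0.03221875

∇φ = (10p - 3q, -3p + 8q)
Step 1: at (3, -0.5), ∇φ = (31.5, -13) → (3, -0.5) − 0.1·(31.5, -13) = (-0.15, 0.8)
Step 2: at (-0.15, 0.8), ∇φ = (-3.9, 6.85) → (-0.15, 0.8) − 0.1·(-3.9, 6.85) = (0.24, 0.115)
Step 3: at (0.24, 0.115), ∇φ = (2.055, 0.2) → (0.24, 0.115) − 0.1·(2.055, 0.2) = (0.0345, 0.095)
φ(0.0345, 0.095) = 0.03221875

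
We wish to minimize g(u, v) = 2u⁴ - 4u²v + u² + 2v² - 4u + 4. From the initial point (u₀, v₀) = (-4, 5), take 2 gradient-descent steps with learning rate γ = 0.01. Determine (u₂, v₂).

(-0.46573952, 5.227584)

∇g = (8u³ - 8uv + 2u - 4, -4u² + 4v)
Step 1: at (-4, 5), ∇g = (-364, -44) → (-4, 5) − 0.01·(-364, -44) = (-0.36, 5.44)
Step 2: at (-0.36, 5.44), ∇g = (10.573952, 21.2416) → (-0.36, 5.44) − 0.01·(10.573952, 21.2416) = (-0.46573952, 5.227584)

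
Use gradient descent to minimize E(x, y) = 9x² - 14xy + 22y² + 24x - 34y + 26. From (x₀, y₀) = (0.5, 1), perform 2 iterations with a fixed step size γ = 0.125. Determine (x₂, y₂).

∇E = (18x - 14y + 24, -14x + 44y - 34)
(x₁, y₁) = (0.5, 1) − 0.125·(19, 3) = (-1.875, 0.625)
(x₂, y₂) = (-1.875, 0.625) − 0.125·(-18.5, 19.75) = (0.4375, -1.84375)

(0.4375, -1.84375)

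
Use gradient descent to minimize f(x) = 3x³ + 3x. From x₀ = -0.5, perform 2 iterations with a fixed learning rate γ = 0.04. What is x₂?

-1.011476

f′(x) = 9x² + 3
x₁ = -0.5 − 0.04·5.25 = -0.71
x₂ = -0.71 − 0.04·7.5369 = -1.011476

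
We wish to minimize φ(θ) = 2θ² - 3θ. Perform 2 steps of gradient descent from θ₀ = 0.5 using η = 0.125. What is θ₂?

0.6875

φ′(θ) = 4θ - 3
Step 1: φ′(0.5) = -1; θ₁ = 0.5 − 0.125·(-1) = 0.625
Step 2: φ′(0.625) = -0.5; θ₂ = 0.625 − 0.125·(-0.5) = 0.6875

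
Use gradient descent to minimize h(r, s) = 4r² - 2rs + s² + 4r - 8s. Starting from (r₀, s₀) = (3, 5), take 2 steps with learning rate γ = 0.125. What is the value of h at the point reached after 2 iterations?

∇h = (8r - 2s + 4, -2r + 2s - 8)
Step 1: at (3, 5), ∇h = (18, -4) → (3, 5) − 0.125·(18, -4) = (0.75, 5.5)
Step 2: at (0.75, 5.5), ∇h = (-1, 1.5) → (0.75, 5.5) − 0.125·(-1, 1.5) = (0.875, 5.3125)
h(0.875, 5.3125) = -17.01171875

-17.01171875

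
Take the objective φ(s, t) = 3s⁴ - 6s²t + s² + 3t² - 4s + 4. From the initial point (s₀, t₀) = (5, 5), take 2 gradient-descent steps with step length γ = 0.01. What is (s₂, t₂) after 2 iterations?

∇φ = (12s³ - 12st + 2s - 4, -6s² + 6t)
(s₁, t₁) = (5, 5) − 0.01·(1206, -120) = (-7.06, 6.2)
(s₂, t₂) = (-7.06, 6.2) − 0.01·(-3715.605792, -261.8616) = (30.09605792, 8.818616)

(30.09605792, 8.818616)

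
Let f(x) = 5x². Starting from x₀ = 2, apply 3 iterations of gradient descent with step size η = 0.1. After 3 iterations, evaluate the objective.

0

f′(x) = 10x
Step 1: f′(2) = 20; x₁ = 2 − 0.1·20 = 0
Step 2: f′(0) = 0; x₂ = 0 − 0.1·0 = 0
Step 3: f′(0) = 0; x₃ = 0 − 0.1·0 = 0
f(0) = 0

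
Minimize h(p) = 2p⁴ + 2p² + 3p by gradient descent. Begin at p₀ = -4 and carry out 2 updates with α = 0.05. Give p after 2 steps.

h′(p) = 8p³ + 4p + 3
Step 1: h′(-4) = -525; p₁ = -4 − 0.05·(-525) = 22.25
Step 2: h′(22.25) = 88213.125; p₂ = 22.25 − 0.05·88213.125 = -4388.40625

-4388.40625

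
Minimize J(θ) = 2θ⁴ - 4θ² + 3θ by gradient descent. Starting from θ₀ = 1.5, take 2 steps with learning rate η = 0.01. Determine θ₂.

J′(θ) = 8θ³ - 8θ + 3
Step 1: J′(1.5) = 18; θ₁ = 1.5 − 0.01·18 = 1.32
Step 2: J′(1.32) = 10.839744; θ₂ = 1.32 − 0.01·10.839744 = 1.21160256

1.21160256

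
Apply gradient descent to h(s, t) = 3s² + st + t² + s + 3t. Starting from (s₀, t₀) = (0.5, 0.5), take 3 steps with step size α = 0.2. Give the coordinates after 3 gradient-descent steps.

(-0.04, -1.048)

∇h = (6s + t + 1, s + 2t + 3)
(s₁, t₁) = (0.5, 0.5) − 0.2·(4.5, 4.5) = (-0.4, -0.4)
(s₂, t₂) = (-0.4, -0.4) − 0.2·(-1.8, 1.8) = (-0.04, -0.76)
(s₃, t₃) = (-0.04, -0.76) − 0.2·(0, 1.44) = (-0.04, -1.048)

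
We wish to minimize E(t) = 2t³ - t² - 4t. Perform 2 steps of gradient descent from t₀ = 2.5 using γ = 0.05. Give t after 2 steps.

1.0358125

E′(t) = 6t² - 2t - 4
Step 1: E′(2.5) = 28.5; t₁ = 2.5 − 0.05·28.5 = 1.075
Step 2: E′(1.075) = 0.78375; t₂ = 1.075 − 0.05·0.78375 = 1.0358125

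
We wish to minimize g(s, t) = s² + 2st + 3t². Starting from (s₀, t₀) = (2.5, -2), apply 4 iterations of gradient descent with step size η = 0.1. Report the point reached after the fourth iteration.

∇g = (2s + 2t, 2s + 6t)
(s₁, t₁) = (2.5, -2) − 0.1·(1, -7) = (2.4, -1.3)
(s₂, t₂) = (2.4, -1.3) − 0.1·(2.2, -3) = (2.18, -1)
(s₃, t₃) = (2.18, -1) − 0.1·(2.36, -1.64) = (1.944, -0.836)
(s₄, t₄) = (1.944, -0.836) − 0.1·(2.216, -1.128) = (1.7224, -0.7232)

(1.7224, -0.7232)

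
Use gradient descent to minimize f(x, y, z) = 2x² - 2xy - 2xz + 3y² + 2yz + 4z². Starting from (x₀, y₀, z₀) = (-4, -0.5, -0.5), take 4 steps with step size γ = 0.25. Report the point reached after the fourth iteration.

(-2.5625, 3.28125, 4.78125)

∇f = (4x - 2y - 2z, -2x + 6y + 2z, -2x + 2y + 8z)
Step 1: at (-4, -0.5, -0.5), ∇f = (-14, 4, 3) → (-4, -0.5, -0.5) − 0.25·(-14, 4, 3) = (-0.5, -1.5, -1.25)
Step 2: at (-0.5, -1.5, -1.25), ∇f = (3.5, -10.5, -12) → (-0.5, -1.5, -1.25) − 0.25·(3.5, -10.5, -12) = (-1.375, 1.125, 1.75)
Step 3: at (-1.375, 1.125, 1.75), ∇f = (-11.25, 13, 19) → (-1.375, 1.125, 1.75) − 0.25·(-11.25, 13, 19) = (1.4375, -2.125, -3)
Step 4: at (1.4375, -2.125, -3), ∇f = (16, -21.625, -31.125) → (1.4375, -2.125, -3) − 0.25·(16, -21.625, -31.125) = (-2.5625, 3.28125, 4.78125)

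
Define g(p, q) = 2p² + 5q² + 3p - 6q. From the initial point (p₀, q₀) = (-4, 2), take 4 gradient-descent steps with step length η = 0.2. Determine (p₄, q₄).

(-0.7552, 2)

∇g = (4p + 3, 10q - 6)
Step 1: at (-4, 2), ∇g = (-13, 14) → (-4, 2) − 0.2·(-13, 14) = (-1.4, -0.8)
Step 2: at (-1.4, -0.8), ∇g = (-2.6, -14) → (-1.4, -0.8) − 0.2·(-2.6, -14) = (-0.88, 2)
Step 3: at (-0.88, 2), ∇g = (-0.52, 14) → (-0.88, 2) − 0.2·(-0.52, 14) = (-0.776, -0.8)
Step 4: at (-0.776, -0.8), ∇g = (-0.104, -14) → (-0.776, -0.8) − 0.2·(-0.104, -14) = (-0.7552, 2)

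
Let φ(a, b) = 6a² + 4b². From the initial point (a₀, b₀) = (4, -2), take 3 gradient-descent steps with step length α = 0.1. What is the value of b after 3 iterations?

∇φ = (12a, 8b)
Step 1: at (4, -2), ∇φ = (48, -16) → (4, -2) − 0.1·(48, -16) = (-0.8, -0.4)
Step 2: at (-0.8, -0.4), ∇φ = (-9.6, -3.2) → (-0.8, -0.4) − 0.1·(-9.6, -3.2) = (0.16, -0.08)
Step 3: at (0.16, -0.08), ∇φ = (1.92, -0.64) → (0.16, -0.08) − 0.1·(1.92, -0.64) = (-0.032, -0.016)
b = -0.016

-0.016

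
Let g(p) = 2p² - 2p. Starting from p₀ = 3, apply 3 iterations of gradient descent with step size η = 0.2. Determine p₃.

g′(p) = 4p - 2
Step 1: g′(3) = 10; p₁ = 3 − 0.2·10 = 1
Step 2: g′(1) = 2; p₂ = 1 − 0.2·2 = 0.6
Step 3: g′(0.6) = 0.4; p₃ = 0.6 − 0.2·0.4 = 0.52

0.52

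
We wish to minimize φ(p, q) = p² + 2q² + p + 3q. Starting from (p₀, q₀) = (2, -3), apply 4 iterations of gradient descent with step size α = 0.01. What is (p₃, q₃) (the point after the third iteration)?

(1.85298, -2.740656)

∇φ = (2p + 1, 4q + 3)
(p₁, q₁) = (2, -3) − 0.01·(5, -9) = (1.95, -2.91)
(p₂, q₂) = (1.95, -2.91) − 0.01·(4.9, -8.64) = (1.901, -2.8236)
(p₃, q₃) = (1.901, -2.8236) − 0.01·(4.802, -8.2944) = (1.85298, -2.740656)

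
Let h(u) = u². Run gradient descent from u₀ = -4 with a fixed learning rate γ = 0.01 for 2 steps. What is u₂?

-3.8416

h′(u) = 2u
Step 1: h′(-4) = -8; u₁ = -4 − 0.01·(-8) = -3.92
Step 2: h′(-3.92) = -7.84; u₂ = -3.92 − 0.01·(-7.84) = -3.8416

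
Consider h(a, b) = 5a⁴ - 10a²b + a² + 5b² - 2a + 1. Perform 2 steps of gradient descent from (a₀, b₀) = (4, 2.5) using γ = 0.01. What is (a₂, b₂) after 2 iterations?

(52.5807712, 8.17096)

∇h = (20a³ - 20ab + 2a - 2, -10a² + 10b)
(a₁, b₁) = (4, 2.5) − 0.01·(1086, -135) = (-6.86, 3.85)
(a₂, b₂) = (-6.86, 3.85) − 0.01·(-5944.07712, -432.096) = (52.5807712, 8.17096)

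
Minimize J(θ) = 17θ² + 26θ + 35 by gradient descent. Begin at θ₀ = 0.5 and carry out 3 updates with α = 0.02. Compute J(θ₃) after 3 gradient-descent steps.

25.088019832832

J′(θ) = 34θ + 26
θ₁ = 0.5 − 0.02·43 = -0.36
θ₂ = -0.36 − 0.02·13.76 = -0.6352
θ₃ = -0.6352 − 0.02·4.4032 = -0.723264
J(-0.723264) = 25.088019832832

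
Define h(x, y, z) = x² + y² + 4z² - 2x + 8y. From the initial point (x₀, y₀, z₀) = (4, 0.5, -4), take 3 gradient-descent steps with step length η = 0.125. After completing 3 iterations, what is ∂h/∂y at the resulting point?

∇h = (2x - 2, 2y + 8, 8z)
(x₁, y₁, z₁) = (4, 0.5, -4) − 0.125·(6, 9, -32) = (3.25, -0.625, 0)
(x₂, y₂, z₂) = (3.25, -0.625, 0) − 0.125·(4.5, 6.75, 0) = (2.6875, -1.46875, 0)
(x₃, y₃, z₃) = (2.6875, -1.46875, 0) − 0.125·(3.375, 5.0625, 0) = (2.265625, -2.1015625, 0)
∂h/∂y at (2.265625, -2.1015625, 0) = 3.796875

3.796875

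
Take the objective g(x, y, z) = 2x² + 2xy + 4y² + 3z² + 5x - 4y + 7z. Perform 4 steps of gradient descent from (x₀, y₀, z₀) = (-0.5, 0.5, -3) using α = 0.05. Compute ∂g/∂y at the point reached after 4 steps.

∇g = (4x + 2y + 5, 2x + 8y - 4, 6z + 7)
(x₁, y₁, z₁) = (-0.5, 0.5, -3) − 0.05·(4, -1, -11) = (-0.7, 0.55, -2.45)
(x₂, y₂, z₂) = (-0.7, 0.55, -2.45) − 0.05·(3.3, -1, -7.7) = (-0.865, 0.6, -2.065)
(x₃, y₃, z₃) = (-0.865, 0.6, -2.065) − 0.05·(2.74, -0.93, -5.39) = (-1.002, 0.6465, -1.7955)
(x₄, y₄, z₄) = (-1.002, 0.6465, -1.7955) − 0.05·(2.285, -0.832, -3.773) = (-1.11625, 0.6881, -1.60685)
∂g/∂y at (-1.11625, 0.6881, -1.60685) = -0.7277

-0.7277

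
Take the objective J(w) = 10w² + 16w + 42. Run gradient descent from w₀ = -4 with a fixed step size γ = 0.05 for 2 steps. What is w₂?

-0.8

J′(w) = 20w + 16
Step 1: J′(-4) = -64; w₁ = -4 − 0.05·(-64) = -0.8
Step 2: J′(-0.8) = 0; w₂ = -0.8 − 0.05·0 = -0.8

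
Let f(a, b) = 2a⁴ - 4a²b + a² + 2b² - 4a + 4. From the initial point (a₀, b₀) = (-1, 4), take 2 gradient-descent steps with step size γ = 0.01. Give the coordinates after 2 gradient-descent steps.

(-1.35122944, 3.780496)

∇f = (8a³ - 8ab + 2a - 4, -4a² + 4b)
Step 1: at (-1, 4), ∇f = (18, 12) → (-1, 4) − 0.01·(18, 12) = (-1.18, 3.88)
Step 2: at (-1.18, 3.88), ∇f = (17.122944, 9.9504) → (-1.18, 3.88) − 0.01·(17.122944, 9.9504) = (-1.35122944, 3.780496)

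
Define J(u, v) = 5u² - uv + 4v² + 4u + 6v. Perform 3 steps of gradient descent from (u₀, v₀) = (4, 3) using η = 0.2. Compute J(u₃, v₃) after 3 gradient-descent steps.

58.97088

∇J = (10u - v + 4, -u + 8v + 6)
(u₁, v₁) = (4, 3) − 0.2·(41, 26) = (-4.2, -2.2)
(u₂, v₂) = (-4.2, -2.2) − 0.2·(-35.8, -7.4) = (2.96, -0.72)
(u₃, v₃) = (2.96, -0.72) − 0.2·(34.32, -2.72) = (-3.904, -0.176)
J(-3.904, -0.176) = 58.97088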